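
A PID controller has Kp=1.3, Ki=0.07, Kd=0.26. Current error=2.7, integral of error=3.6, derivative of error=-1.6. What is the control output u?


u = Kp*e + Ki*int(e) + Kd*de/dt
= 1.3*2.7 + 0.07*3.6 + 0.26*(-1.6)
= 3.51 + 0.252 + -0.416
= 3.346


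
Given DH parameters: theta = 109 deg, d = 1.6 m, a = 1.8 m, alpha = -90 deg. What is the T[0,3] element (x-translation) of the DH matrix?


T[0,3] = a * cos(theta)
= 1.8 * cos(109 deg)
= 1.8 * -0.3256
= -0.586


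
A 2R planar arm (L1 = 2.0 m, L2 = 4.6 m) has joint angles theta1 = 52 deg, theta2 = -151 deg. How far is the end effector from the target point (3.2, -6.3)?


End effector via forward kinematics:
x = L1*cos(t1) + L2*cos(t1+t2) = 0.5117
y = L1*sin(t1) + L2*sin(t1+t2) = -2.9673
Distance to target:
d = sqrt((3.2 - 0.5117)^2 + (-6.3 - -2.9673)^2)
= sqrt(7.2268 + 11.1066)
= 4.2818 m


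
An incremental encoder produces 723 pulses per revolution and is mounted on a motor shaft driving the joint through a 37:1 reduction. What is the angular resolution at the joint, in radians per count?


counts per rev = 723
effective counts at joint = 723 * 37 = 26751
resolution = 2*pi / 26751
= 2.3488e-04 rad/count


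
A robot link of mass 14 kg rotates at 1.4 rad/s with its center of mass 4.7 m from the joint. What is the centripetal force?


F = m * omega^2 * r
= 14 * 1.4^2 * 4.7
= 14 * 1.96 * 4.7
= 128.968 N


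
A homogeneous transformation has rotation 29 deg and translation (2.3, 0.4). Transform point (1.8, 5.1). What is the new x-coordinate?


x' = cos(theta)*px - sin(theta)*py + tx
= 0.8746*1.8 - 0.4848*5.1 + 2.3
= 1.4018


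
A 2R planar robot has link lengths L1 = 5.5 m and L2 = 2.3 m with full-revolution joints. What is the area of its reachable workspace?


r_max = L1 + L2 = 7.8 m
r_min = |L1 - L2| = 3.2 m
Area = pi*(r_max^2 - r_min^2)
= pi*(60.84 - 10.24)
= pi * 50.6
= 158.9646 m^2


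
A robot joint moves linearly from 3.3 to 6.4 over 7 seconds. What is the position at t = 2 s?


s = t/T = 2/7 = 0.2857
p(t) = p0 + (pf-p0)*s
= 3.3 + (6.4 - 3.3) * 0.2857
= 4.1857


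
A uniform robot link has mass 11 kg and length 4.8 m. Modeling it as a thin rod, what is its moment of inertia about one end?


I = (1/3) * m * L^2
= (1/3) * 11 * 4.8^2
= 0.333333 * 11 * 23.04
= 84.48 kg*m^2


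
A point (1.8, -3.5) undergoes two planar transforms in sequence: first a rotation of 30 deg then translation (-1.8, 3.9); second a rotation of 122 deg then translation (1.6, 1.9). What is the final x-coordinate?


After transform 1:
x1 = cos(30)*1.8 - sin(30)*-3.5 + -1.8 = 1.5088
y1 = sin(30)*1.8 + cos(30)*-3.5 + 3.9 = 1.7689
After transform 2:
x2 = cos(122)*1.5088 - sin(122)*1.7689 + 1.6
= -0.6997


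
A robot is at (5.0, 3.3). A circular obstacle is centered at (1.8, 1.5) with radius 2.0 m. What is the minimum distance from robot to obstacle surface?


center_dist = sqrt((5.0-1.8)^2 + (3.3-1.5)^2)
= sqrt(10.24 + 3.24)
= 3.6715
min_dist = center_dist - radius = 3.6715 - 2.0 = 1.6715 m


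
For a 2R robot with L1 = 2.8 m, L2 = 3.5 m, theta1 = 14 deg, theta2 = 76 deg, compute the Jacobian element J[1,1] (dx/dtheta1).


J[1,1] = -L1*sin(t1) - L2*sin(t1+t2)
= -2.8*sin(14) - 3.5*sin(90)
= -4.1774


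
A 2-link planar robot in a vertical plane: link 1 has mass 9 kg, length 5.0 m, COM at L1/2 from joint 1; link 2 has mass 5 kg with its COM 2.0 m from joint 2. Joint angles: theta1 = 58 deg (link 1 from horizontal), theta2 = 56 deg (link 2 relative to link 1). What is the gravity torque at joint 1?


Horizontal distance from joint 1 to link-1 COM:
  x_c1 = (L1/2)*cos(t1) = 2.5 * 0.5299 = 1.3248 m
Horizontal distance from joint 1 to link-2 COM:
  x_c2 = L1*cos(t1) + Lc2*cos(t1+t2)
       = 5.0*0.5299 + 2.0*-0.4067 = 1.8361 m
tau1 = m1*g*x_c1 + m2*g*x_c2
     = 9*9.81*1.3248 + 5*9.81*1.8361
     = 116.9664 + 90.0618
     = 207.0283 Nm


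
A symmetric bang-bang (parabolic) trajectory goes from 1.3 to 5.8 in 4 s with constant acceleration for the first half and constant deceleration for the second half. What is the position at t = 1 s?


Symmetric rest-to-rest: each phase covers (pf-p0)/2 in time T/2. 0.5*a*(T/2)^2 = (pf-p0)/2 => a = 4*(pf-p0)/T^2
a = 4*(5.8-1.3)/4^2 = 1.125
t = 1 is in the acceleration phase (t <= T/2).
p = p0 + 0.5*a*t^2 = 1.3 + 0.5*1.125*1^2
= 1.8625


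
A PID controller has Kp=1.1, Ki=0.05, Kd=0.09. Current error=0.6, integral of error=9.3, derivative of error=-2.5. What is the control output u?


u = Kp*e + Ki*int(e) + Kd*de/dt
= 1.1*0.6 + 0.05*9.3 + 0.09*(-2.5)
= 0.66 + 0.465 + -0.225
= 0.9


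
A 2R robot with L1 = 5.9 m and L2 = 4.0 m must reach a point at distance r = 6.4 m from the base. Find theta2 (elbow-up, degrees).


cos(theta2) = (r^2 - L1^2 - L2^2) / (2*L1*L2)
cos(theta2) = (40.96 - 34.81 - 16.0) / 47.2
cos(theta2) = -0.208686
theta2 = 102.0454 degrees


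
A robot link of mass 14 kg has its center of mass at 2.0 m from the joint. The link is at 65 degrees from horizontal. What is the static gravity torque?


tau = m*g*L*cos(angle)
= 14 * 9.81 * 2.0 * cos(65 deg)
= 14 * 9.81 * 2.0 * 0.4226
= 116.0848 Nm


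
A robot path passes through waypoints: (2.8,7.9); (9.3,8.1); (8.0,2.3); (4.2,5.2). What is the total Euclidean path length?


Segment lengths:
  seg1 = sqrt((6.5)^2 + (0.2)^2) = 6.5031
  seg2 = sqrt((-1.3)^2 + (-5.8)^2) = 5.9439
  seg3 = sqrt((-3.8)^2 + (2.9)^2) = 4.7802
Total = 17.2271


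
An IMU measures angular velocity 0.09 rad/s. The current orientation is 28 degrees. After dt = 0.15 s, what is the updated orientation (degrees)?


delta_theta = w * dt = 0.09 * 0.15 = 0.0135 rad
= 0.7735 deg
theta_new = 28 + 0.7735 = 28.7735 deg


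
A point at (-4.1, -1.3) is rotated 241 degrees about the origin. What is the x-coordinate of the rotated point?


x' = x*cos(theta) - y*sin(theta)
cos(241 deg) = -0.4848, sin(241 deg) = -0.8746
x' = -4.1 * -0.4848 - -1.3 * -0.8746
= 1.9877 - 1.137
= 0.8507


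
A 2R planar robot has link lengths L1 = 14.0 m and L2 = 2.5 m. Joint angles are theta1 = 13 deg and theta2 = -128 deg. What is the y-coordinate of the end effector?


Convert angles to radians: theta1 = 0.2269, theta2 = -2.234
y = L1*sin(theta1) + L2*sin(theta1+theta2)
y = 3.1493 + -2.2658
y = 0.8835


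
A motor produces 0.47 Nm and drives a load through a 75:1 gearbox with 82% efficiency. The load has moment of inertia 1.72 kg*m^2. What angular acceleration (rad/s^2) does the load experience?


tau_out = tau_motor * N * eta
= 0.47 * 75 * 0.82 = 28.905 Nm
alpha = tau_out / I = 28.905 / 1.72
= 16.8052 rad/s^2


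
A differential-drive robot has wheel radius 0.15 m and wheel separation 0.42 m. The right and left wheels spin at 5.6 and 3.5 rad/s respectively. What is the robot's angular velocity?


vR = r*wR = 0.15*5.6 = 0.84 m/s
vL = r*wL = 0.15*3.5 = 0.525 m/s
v = (vR+vL)/2 = 0.6825 m/s
omega = (vR-vL)/L = 0.75 rad/s
angular velocity = 0.75 rad/s


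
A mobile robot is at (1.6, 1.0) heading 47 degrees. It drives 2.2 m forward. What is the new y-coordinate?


y_new = y0 + d*sin(theta)
= 1.0 + 2.2*sin(47)
= 1.0 + 1.609
= 2.609


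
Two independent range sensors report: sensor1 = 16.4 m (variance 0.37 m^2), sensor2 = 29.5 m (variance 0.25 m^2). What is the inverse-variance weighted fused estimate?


w1 = (1/var1) / (1/var1 + 1/var2)
   = 2.7027 / (2.7027 + 4.0) = 0.4032
w2 = 1 - w1 = 0.5968
fused = w1*s1 + w2*s2 = 6.6129 + 17.6048
= 24.2177 m


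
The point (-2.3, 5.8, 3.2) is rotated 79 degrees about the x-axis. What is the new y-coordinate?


Rotation about x-axis: y' = y*cos(theta) - z*sin(theta)
= 5.8 * 0.1908 - 3.2 * 0.9816
= -2.0345


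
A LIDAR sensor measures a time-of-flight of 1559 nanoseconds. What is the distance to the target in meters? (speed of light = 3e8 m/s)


tof = 1559 ns = 1.559e-06 s
dist = c * tof / 2
= 3e8 * 1.559e-06 / 2
= 233.85 m


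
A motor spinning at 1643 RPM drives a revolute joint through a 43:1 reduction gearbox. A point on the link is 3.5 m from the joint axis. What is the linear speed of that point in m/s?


omega_motor = 1643 * 2*pi/60 = 172.0546 rad/s
omega_joint = omega_motor / 43 = 4.0013 rad/s
v = omega_joint * r = 4.0013 * 3.5
= 14.0044 m/s


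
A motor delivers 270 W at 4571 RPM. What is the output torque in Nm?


omega = 4571 * 2*pi/60 = 478.674 rad/s
tau = P / omega = 270 / 478.674
= 0.5641 Nm


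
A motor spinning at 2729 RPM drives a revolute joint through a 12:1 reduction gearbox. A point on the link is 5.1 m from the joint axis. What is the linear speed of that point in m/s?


omega_motor = 2729 * 2*pi/60 = 285.7802 rad/s
omega_joint = omega_motor / 12 = 23.815 rad/s
v = omega_joint * r = 23.815 * 5.1
= 121.4566 m/s


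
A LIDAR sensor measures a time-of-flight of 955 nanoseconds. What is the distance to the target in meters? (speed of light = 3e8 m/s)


tof = 955 ns = 9.55e-07 s
dist = c * tof / 2
= 3e8 * 9.55e-07 / 2
= 143.25 m


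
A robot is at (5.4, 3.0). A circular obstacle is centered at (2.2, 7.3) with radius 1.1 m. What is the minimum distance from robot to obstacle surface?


center_dist = sqrt((5.4-2.2)^2 + (3.0-7.3)^2)
= sqrt(10.24 + 18.49)
= 5.36
min_dist = center_dist - radius = 5.36 - 1.1 = 4.26 m


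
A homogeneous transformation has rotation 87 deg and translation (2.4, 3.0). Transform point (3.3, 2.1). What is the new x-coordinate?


x' = cos(theta)*px - sin(theta)*py + tx
= 0.0523*3.3 - 0.9986*2.1 + 2.4
= 0.4756


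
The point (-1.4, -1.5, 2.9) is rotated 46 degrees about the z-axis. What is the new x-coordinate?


Rotation about z-axis: x' = x*cos(theta) - y*sin(theta)
= -1.4 * 0.6947 - -1.5 * 0.7193
= 0.1065


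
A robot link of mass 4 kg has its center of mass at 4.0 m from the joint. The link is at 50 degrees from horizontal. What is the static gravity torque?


tau = m*g*L*cos(angle)
= 4 * 9.81 * 4.0 * cos(50 deg)
= 4 * 9.81 * 4.0 * 0.6428
= 100.8919 Nm


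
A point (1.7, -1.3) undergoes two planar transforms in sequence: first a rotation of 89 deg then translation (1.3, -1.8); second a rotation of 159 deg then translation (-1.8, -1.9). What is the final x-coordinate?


After transform 1:
x1 = cos(89)*1.7 - sin(89)*-1.3 + 1.3 = 2.6295
y1 = sin(89)*1.7 + cos(89)*-1.3 + -1.8 = -0.1229
After transform 2:
x2 = cos(159)*2.6295 - sin(159)*-0.1229 + -1.8
= -4.2108


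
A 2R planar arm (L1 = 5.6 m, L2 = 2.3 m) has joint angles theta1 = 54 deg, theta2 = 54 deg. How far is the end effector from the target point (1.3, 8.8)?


End effector via forward kinematics:
x = L1*cos(t1) + L2*cos(t1+t2) = 2.5809
y = L1*sin(t1) + L2*sin(t1+t2) = 6.7179
Distance to target:
d = sqrt((1.3 - 2.5809)^2 + (8.8 - 6.7179)^2)
= sqrt(1.6406 + 4.335)
= 2.4445 m


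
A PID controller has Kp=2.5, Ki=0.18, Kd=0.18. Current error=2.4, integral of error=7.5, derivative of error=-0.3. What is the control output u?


u = Kp*e + Ki*int(e) + Kd*de/dt
= 2.5*2.4 + 0.18*7.5 + 0.18*(-0.3)
= 6.0 + 1.35 + -0.054
= 7.296


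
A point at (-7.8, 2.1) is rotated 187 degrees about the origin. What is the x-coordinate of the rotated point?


x' = x*cos(theta) - y*sin(theta)
cos(187 deg) = -0.9925, sin(187 deg) = -0.1219
x' = -7.8 * -0.9925 - 2.1 * -0.1219
= 7.7419 - -0.2559
= 7.9978


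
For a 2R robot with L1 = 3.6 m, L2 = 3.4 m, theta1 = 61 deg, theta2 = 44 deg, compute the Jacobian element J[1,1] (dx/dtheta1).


J[1,1] = -L1*sin(t1) - L2*sin(t1+t2)
= -3.6*sin(61) - 3.4*sin(105)
= -6.4328


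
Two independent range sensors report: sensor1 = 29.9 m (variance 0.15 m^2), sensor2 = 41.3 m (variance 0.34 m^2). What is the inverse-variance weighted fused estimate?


w1 = (1/var1) / (1/var1 + 1/var2)
   = 6.6667 / (6.6667 + 2.9412) = 0.6939
w2 = 1 - w1 = 0.3061
fused = w1*s1 + w2*s2 = 20.7469 + 12.6429
= 33.3898 m


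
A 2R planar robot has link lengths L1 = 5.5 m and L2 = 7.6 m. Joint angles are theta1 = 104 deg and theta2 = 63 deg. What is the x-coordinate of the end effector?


Convert angles to radians: theta1 = 1.8151, theta2 = 1.0996
x = L1*cos(theta1) + L2*cos(theta1+theta2)
x = -1.3306 + -7.4052
x = -8.7358


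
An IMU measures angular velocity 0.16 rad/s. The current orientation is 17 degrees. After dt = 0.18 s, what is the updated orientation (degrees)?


delta_theta = w * dt = 0.16 * 0.18 = 0.0288 rad
= 1.6501 deg
theta_new = 17 + 1.6501 = 18.6501 deg


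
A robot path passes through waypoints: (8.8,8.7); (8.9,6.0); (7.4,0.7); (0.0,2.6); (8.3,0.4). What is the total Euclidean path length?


Segment lengths:
  seg1 = sqrt((0.1)^2 + (-2.7)^2) = 2.7019
  seg2 = sqrt((-1.5)^2 + (-5.3)^2) = 5.5082
  seg3 = sqrt((-7.4)^2 + (1.9)^2) = 7.64
  seg4 = sqrt((8.3)^2 + (-2.2)^2) = 8.5866
Total = 24.4367


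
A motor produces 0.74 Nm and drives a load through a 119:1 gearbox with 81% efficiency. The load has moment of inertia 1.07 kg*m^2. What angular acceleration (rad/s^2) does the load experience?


tau_out = tau_motor * N * eta
= 0.74 * 119 * 0.81 = 71.3286 Nm
alpha = tau_out / I = 71.3286 / 1.07
= 66.6622 rad/s^2


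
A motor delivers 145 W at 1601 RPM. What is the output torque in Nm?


omega = 1601 * 2*pi/60 = 167.6563 rad/s
tau = P / omega = 145 / 167.6563
= 0.8649 Nm


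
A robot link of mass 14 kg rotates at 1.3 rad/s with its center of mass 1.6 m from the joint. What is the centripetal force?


F = m * omega^2 * r
= 14 * 1.3^2 * 1.6
= 14 * 1.69 * 1.6
= 37.856 N


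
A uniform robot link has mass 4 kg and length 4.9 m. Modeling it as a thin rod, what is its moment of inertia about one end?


I = (1/3) * m * L^2
= (1/3) * 4 * 4.9^2
= 0.333333 * 4 * 24.01
= 32.0133 kg*m^2


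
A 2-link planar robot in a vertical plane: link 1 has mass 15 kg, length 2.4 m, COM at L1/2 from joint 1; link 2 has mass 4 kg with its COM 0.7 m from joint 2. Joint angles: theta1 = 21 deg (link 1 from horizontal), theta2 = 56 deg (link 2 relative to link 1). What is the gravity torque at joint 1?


Horizontal distance from joint 1 to link-1 COM:
  x_c1 = (L1/2)*cos(t1) = 1.2 * 0.9336 = 1.1203 m
Horizontal distance from joint 1 to link-2 COM:
  x_c2 = L1*cos(t1) + Lc2*cos(t1+t2)
       = 2.4*0.9336 + 0.7*0.225 = 2.3981 m
tau1 = m1*g*x_c1 + m2*g*x_c2
     = 15*9.81*1.1203 + 4*9.81*2.3981
     = 164.8516 + 94.0998
     = 258.9515 Nm


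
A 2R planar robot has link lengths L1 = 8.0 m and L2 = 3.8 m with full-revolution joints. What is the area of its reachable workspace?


r_max = L1 + L2 = 11.8 m
r_min = |L1 - L2| = 4.2 m
Area = pi*(r_max^2 - r_min^2)
= pi*(139.24 - 17.64)
= pi * 121.6
= 382.0177 m^2


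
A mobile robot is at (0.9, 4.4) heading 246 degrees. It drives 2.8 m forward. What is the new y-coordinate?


y_new = y0 + d*sin(theta)
= 4.4 + 2.8*sin(246)
= 4.4 + -2.5579
= 1.8421


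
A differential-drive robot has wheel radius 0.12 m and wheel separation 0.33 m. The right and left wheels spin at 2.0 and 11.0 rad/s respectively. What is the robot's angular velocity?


vR = r*wR = 0.12*2.0 = 0.24 m/s
vL = r*wL = 0.12*11.0 = 1.32 m/s
v = (vR+vL)/2 = 0.78 m/s
omega = (vR-vL)/L = -3.2727 rad/s
angular velocity = -3.2727 rad/s


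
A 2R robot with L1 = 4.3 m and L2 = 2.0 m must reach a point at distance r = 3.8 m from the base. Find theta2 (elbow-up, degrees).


cos(theta2) = (r^2 - L1^2 - L2^2) / (2*L1*L2)
cos(theta2) = (14.44 - 18.49 - 4.0) / 17.2
cos(theta2) = -0.468023
theta2 = 117.9061 degrees


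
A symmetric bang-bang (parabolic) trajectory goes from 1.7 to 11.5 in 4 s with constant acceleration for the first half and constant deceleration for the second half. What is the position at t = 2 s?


Symmetric rest-to-rest: each phase covers (pf-p0)/2 in time T/2. 0.5*a*(T/2)^2 = (pf-p0)/2 => a = 4*(pf-p0)/T^2
a = 4*(11.5-1.7)/4^2 = 2.45
t = 2 is in the acceleration phase (t <= T/2).
p = p0 + 0.5*a*t^2 = 1.7 + 0.5*2.45*2^2
= 6.6


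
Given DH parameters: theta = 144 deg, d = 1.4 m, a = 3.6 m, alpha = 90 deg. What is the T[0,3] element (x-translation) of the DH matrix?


T[0,3] = a * cos(theta)
= 3.6 * cos(144 deg)
= 3.6 * -0.809
= -2.9125


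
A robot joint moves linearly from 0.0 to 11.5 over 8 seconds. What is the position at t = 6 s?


s = t/T = 6/8 = 0.75
p(t) = p0 + (pf-p0)*s
= 0.0 + (11.5 - 0.0) * 0.75
= 8.625


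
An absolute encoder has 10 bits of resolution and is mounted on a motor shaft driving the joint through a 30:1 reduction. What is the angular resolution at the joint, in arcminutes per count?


counts = 2^10 = 1024
effective counts at joint = 1024 * 30 = 30720
resolution = 360*60 / 30720
= 0.7031 arcmin/count


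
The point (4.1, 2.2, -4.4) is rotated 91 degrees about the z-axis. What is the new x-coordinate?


Rotation about z-axis: x' = x*cos(theta) - y*sin(theta)
= 4.1 * -0.0175 - 2.2 * 0.9998
= -2.2712


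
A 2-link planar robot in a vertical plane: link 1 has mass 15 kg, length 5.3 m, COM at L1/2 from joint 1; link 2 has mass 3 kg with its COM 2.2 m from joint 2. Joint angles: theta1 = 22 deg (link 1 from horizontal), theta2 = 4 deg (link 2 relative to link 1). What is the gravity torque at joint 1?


Horizontal distance from joint 1 to link-1 COM:
  x_c1 = (L1/2)*cos(t1) = 2.65 * 0.9272 = 2.457 m
Horizontal distance from joint 1 to link-2 COM:
  x_c2 = L1*cos(t1) + Lc2*cos(t1+t2)
       = 5.3*0.9272 + 2.2*0.8988 = 6.8914 m
tau1 = m1*g*x_c1 + m2*g*x_c2
     = 15*9.81*2.457 + 3*9.81*6.8914
     = 361.553 + 202.8145
     = 564.3676 Nm


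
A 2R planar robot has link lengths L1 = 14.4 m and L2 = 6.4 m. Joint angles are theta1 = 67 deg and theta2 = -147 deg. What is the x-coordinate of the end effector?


Convert angles to radians: theta1 = 1.1694, theta2 = -2.5656
x = L1*cos(theta1) + L2*cos(theta1+theta2)
x = 5.6265 + 1.1113
x = 6.7379


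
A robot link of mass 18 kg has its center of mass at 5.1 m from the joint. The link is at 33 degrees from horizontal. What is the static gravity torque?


tau = m*g*L*cos(angle)
= 18 * 9.81 * 5.1 * cos(33 deg)
= 18 * 9.81 * 5.1 * 0.8387
= 755.2715 Nm


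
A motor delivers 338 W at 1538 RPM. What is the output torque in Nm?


omega = 1538 * 2*pi/60 = 161.059 rad/s
tau = P / omega = 338 / 161.059
= 2.0986 Nm


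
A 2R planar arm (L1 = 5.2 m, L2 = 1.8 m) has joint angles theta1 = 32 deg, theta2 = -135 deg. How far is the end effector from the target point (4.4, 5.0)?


End effector via forward kinematics:
x = L1*cos(t1) + L2*cos(t1+t2) = 4.0049
y = L1*sin(t1) + L2*sin(t1+t2) = 1.0017
Distance to target:
d = sqrt((4.4 - 4.0049)^2 + (5.0 - 1.0017)^2)
= sqrt(0.1561 + 15.9863)
= 4.0178 m


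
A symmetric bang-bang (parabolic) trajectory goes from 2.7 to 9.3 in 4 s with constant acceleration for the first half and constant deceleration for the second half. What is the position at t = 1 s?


Symmetric rest-to-rest: each phase covers (pf-p0)/2 in time T/2. 0.5*a*(T/2)^2 = (pf-p0)/2 => a = 4*(pf-p0)/T^2
a = 4*(9.3-2.7)/4^2 = 1.65
t = 1 is in the acceleration phase (t <= T/2).
p = p0 + 0.5*a*t^2 = 2.7 + 0.5*1.65*1^2
= 3.525


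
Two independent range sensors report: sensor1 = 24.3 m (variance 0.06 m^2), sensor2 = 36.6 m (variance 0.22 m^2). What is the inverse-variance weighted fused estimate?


w1 = (1/var1) / (1/var1 + 1/var2)
   = 16.6667 / (16.6667 + 4.5455) = 0.7857
w2 = 1 - w1 = 0.2143
fused = w1*s1 + w2*s2 = 19.0929 + 7.8429
= 26.9357 m


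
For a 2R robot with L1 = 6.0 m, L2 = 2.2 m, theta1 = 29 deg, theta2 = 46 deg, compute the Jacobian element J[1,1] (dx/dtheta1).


J[1,1] = -L1*sin(t1) - L2*sin(t1+t2)
= -6.0*sin(29) - 2.2*sin(75)
= -5.0339


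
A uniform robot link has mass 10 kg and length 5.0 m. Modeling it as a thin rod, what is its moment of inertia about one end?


I = (1/3) * m * L^2
= (1/3) * 10 * 5.0^2
= 0.333333 * 10 * 25.0
= 83.3333 kg*m^2


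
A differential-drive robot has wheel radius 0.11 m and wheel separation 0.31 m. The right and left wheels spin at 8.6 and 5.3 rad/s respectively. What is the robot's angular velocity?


vR = r*wR = 0.11*8.6 = 0.946 m/s
vL = r*wL = 0.11*5.3 = 0.583 m/s
v = (vR+vL)/2 = 0.7645 m/s
omega = (vR-vL)/L = 1.171 rad/s
angular velocity = 1.171 rad/s


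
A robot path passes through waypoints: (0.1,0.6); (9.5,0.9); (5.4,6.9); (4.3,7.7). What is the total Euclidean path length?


Segment lengths:
  seg1 = sqrt((9.4)^2 + (0.3)^2) = 9.4048
  seg2 = sqrt((-4.1)^2 + (6.0)^2) = 7.267
  seg3 = sqrt((-1.1)^2 + (0.8)^2) = 1.3601
Total = 18.032


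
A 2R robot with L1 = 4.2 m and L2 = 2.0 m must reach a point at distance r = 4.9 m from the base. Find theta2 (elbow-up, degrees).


cos(theta2) = (r^2 - L1^2 - L2^2) / (2*L1*L2)
cos(theta2) = (24.01 - 17.64 - 4.0) / 16.8
cos(theta2) = 0.141071
theta2 = 81.8902 degrees


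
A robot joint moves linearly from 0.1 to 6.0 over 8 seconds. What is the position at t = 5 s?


s = t/T = 5/8 = 0.625
p(t) = p0 + (pf-p0)*s
= 0.1 + (6.0 - 0.1) * 0.625
= 3.7875


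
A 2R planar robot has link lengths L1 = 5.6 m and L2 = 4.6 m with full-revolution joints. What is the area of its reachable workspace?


r_max = L1 + L2 = 10.2 m
r_min = |L1 - L2| = 1.0 m
Area = pi*(r_max^2 - r_min^2)
= pi*(104.04 - 1.0)
= pi * 103.04
= 323.7097 m^2


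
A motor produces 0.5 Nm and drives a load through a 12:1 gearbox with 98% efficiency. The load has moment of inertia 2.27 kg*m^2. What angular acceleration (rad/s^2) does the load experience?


tau_out = tau_motor * N * eta
= 0.5 * 12 * 0.98 = 5.88 Nm
alpha = tau_out / I = 5.88 / 2.27
= 2.5903 rad/s^2


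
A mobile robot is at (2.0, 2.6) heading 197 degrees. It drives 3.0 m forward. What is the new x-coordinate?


x_new = x0 + d*cos(theta)
= 2.0 + 3.0*cos(197)
= 2.0 + -2.8689
= -0.8689


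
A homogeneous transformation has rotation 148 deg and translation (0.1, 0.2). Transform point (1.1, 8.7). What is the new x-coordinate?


x' = cos(theta)*px - sin(theta)*py + tx
= -0.848*1.1 - 0.5299*8.7 + 0.1
= -5.4432


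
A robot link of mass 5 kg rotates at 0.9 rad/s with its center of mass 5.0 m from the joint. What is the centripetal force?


F = m * omega^2 * r
= 5 * 0.9^2 * 5.0
= 5 * 0.81 * 5.0
= 20.25 N


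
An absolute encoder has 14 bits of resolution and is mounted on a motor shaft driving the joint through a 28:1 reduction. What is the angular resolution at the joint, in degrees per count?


counts = 2^14 = 16384
effective counts at joint = 16384 * 28 = 458752
resolution = 360 / 458752
= 7.8474e-04 deg/count


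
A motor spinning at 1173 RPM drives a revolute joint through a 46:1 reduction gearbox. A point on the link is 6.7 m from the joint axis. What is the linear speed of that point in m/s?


omega_motor = 1173 * 2*pi/60 = 122.8363 rad/s
omega_joint = omega_motor / 46 = 2.6704 rad/s
v = omega_joint * r = 2.6704 * 6.7
= 17.8914 m/s


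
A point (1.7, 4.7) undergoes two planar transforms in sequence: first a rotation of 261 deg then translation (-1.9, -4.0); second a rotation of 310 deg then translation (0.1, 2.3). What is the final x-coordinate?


After transform 1:
x1 = cos(261)*1.7 - sin(261)*4.7 + -1.9 = 2.4762
y1 = sin(261)*1.7 + cos(261)*4.7 + -4.0 = -6.4143
After transform 2:
x2 = cos(310)*2.4762 - sin(310)*-6.4143 + 0.1
= -3.222


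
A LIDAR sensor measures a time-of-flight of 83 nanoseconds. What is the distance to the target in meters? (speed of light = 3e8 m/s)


tof = 83 ns = 8.3e-08 s
dist = c * tof / 2
= 3e8 * 8.3e-08 / 2
= 12.45 m


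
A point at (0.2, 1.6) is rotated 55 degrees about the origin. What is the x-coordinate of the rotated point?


x' = x*cos(theta) - y*sin(theta)
cos(55 deg) = 0.5736, sin(55 deg) = 0.8192
x' = 0.2 * 0.5736 - 1.6 * 0.8192
= 0.1147 - 1.3106
= -1.1959


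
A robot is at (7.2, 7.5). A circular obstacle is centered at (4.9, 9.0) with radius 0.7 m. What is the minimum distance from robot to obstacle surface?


center_dist = sqrt((7.2-4.9)^2 + (7.5-9.0)^2)
= sqrt(5.29 + 2.25)
= 2.7459
min_dist = center_dist - radius = 2.7459 - 0.7 = 2.0459 m


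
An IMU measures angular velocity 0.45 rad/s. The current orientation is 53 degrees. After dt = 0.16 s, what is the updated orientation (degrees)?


delta_theta = w * dt = 0.45 * 0.16 = 0.072 rad
= 4.1253 deg
theta_new = 53 + 4.1253 = 57.1253 deg


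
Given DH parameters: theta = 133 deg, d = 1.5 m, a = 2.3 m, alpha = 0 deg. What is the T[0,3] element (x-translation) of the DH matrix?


T[0,3] = a * cos(theta)
= 2.3 * cos(133 deg)
= 2.3 * -0.682
= -1.5686


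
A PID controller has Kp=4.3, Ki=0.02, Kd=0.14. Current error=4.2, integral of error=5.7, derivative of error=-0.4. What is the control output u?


u = Kp*e + Ki*int(e) + Kd*de/dt
= 4.3*4.2 + 0.02*5.7 + 0.14*(-0.4)
= 18.06 + 0.114 + -0.056
= 18.118


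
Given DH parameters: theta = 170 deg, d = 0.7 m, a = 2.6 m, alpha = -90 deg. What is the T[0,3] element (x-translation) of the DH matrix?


T[0,3] = a * cos(theta)
= 2.6 * cos(170 deg)
= 2.6 * -0.9848
= -2.5605


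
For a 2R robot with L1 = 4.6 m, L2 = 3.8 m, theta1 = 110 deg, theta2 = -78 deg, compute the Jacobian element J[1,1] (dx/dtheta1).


J[1,1] = -L1*sin(t1) - L2*sin(t1+t2)
= -4.6*sin(110) - 3.8*sin(32)
= -6.3363


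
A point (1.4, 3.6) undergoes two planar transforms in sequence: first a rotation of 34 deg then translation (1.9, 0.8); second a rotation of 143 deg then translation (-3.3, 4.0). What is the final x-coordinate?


After transform 1:
x1 = cos(34)*1.4 - sin(34)*3.6 + 1.9 = 1.0476
y1 = sin(34)*1.4 + cos(34)*3.6 + 0.8 = 4.5674
After transform 2:
x2 = cos(143)*1.0476 - sin(143)*4.5674 + -3.3
= -6.8854


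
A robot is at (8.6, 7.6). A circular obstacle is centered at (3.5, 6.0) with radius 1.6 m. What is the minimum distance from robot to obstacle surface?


center_dist = sqrt((8.6-3.5)^2 + (7.6-6.0)^2)
= sqrt(26.01 + 2.56)
= 5.3451
min_dist = center_dist - radius = 5.3451 - 1.6 = 3.7451 m


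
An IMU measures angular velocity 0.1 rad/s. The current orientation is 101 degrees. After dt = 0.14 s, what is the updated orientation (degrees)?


delta_theta = w * dt = 0.1 * 0.14 = 0.014 rad
= 0.8021 deg
theta_new = 101 + 0.8021 = 101.8021 deg


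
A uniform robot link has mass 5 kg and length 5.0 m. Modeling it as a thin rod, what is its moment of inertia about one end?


I = (1/3) * m * L^2
= (1/3) * 5 * 5.0^2
= 0.333333 * 5 * 25.0
= 41.6667 kg*m^2


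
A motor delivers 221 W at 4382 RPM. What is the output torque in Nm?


omega = 4382 * 2*pi/60 = 458.882 rad/s
tau = P / omega = 221 / 458.882
= 0.4816 Nm


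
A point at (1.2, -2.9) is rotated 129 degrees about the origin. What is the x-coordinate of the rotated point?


x' = x*cos(theta) - y*sin(theta)
cos(129 deg) = -0.6293, sin(129 deg) = 0.7771
x' = 1.2 * -0.6293 - -2.9 * 0.7771
= -0.7552 - -2.2537
= 1.4985


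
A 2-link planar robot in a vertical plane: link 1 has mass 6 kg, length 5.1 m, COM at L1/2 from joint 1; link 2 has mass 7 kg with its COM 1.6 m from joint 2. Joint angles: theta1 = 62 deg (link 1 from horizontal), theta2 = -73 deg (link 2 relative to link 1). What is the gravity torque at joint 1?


Horizontal distance from joint 1 to link-1 COM:
  x_c1 = (L1/2)*cos(t1) = 2.55 * 0.4695 = 1.1972 m
Horizontal distance from joint 1 to link-2 COM:
  x_c2 = L1*cos(t1) + Lc2*cos(t1+t2)
       = 5.1*0.4695 + 1.6*0.9816 = 3.9649 m
tau1 = m1*g*x_c1 + m2*g*x_c2
     = 6*9.81*1.1972 + 7*9.81*3.9649
     = 70.4644 + 272.2703
     = 342.7347 Nm


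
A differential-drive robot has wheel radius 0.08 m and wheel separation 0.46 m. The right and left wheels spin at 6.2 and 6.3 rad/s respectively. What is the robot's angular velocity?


vR = r*wR = 0.08*6.2 = 0.496 m/s
vL = r*wL = 0.08*6.3 = 0.504 m/s
v = (vR+vL)/2 = 0.5 m/s
omega = (vR-vL)/L = -0.0174 rad/s
angular velocity = -0.0174 rad/s


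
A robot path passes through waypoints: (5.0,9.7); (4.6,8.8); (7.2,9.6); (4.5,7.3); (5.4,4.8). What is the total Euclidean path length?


Segment lengths:
  seg1 = sqrt((-0.4)^2 + (-0.9)^2) = 0.9849
  seg2 = sqrt((2.6)^2 + (0.8)^2) = 2.7203
  seg3 = sqrt((-2.7)^2 + (-2.3)^2) = 3.5468
  seg4 = sqrt((0.9)^2 + (-2.5)^2) = 2.6571
Total = 9.9091


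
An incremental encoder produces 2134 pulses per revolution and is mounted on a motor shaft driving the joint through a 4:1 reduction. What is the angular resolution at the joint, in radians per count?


counts per rev = 2134
effective counts at joint = 2134 * 4 = 8536
resolution = 2*pi / 8536
= 7.3608e-04 rad/count


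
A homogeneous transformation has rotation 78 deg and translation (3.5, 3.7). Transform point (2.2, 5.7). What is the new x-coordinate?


x' = cos(theta)*px - sin(theta)*py + tx
= 0.2079*2.2 - 0.9781*5.7 + 3.5
= -1.618


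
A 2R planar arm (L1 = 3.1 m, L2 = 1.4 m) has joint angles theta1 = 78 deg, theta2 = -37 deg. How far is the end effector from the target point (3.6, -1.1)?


End effector via forward kinematics:
x = L1*cos(t1) + L2*cos(t1+t2) = 1.7011
y = L1*sin(t1) + L2*sin(t1+t2) = 3.9507
Distance to target:
d = sqrt((3.6 - 1.7011)^2 + (-1.1 - 3.9507)^2)
= sqrt(3.6057 + 25.51)
= 5.3959 m


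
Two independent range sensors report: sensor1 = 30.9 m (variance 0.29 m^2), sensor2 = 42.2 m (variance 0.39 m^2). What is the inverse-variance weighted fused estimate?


w1 = (1/var1) / (1/var1 + 1/var2)
   = 3.4483 / (3.4483 + 2.5641) = 0.5735
w2 = 1 - w1 = 0.4265
fused = w1*s1 + w2*s2 = 17.7221 + 17.9971
= 35.7191 m


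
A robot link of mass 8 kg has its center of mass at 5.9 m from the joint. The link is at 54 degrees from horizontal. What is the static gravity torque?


tau = m*g*L*cos(angle)
= 8 * 9.81 * 5.9 * cos(54 deg)
= 8 * 9.81 * 5.9 * 0.5878
= 272.1634 Nm


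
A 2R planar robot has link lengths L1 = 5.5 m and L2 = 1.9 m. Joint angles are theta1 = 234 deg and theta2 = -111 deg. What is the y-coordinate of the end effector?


Convert angles to radians: theta1 = 4.0841, theta2 = -1.9373
y = L1*sin(theta1) + L2*sin(theta1+theta2)
y = -4.4496 + 1.5935
y = -2.8561


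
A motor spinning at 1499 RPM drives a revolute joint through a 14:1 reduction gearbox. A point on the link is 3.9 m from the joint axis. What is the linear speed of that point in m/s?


omega_motor = 1499 * 2*pi/60 = 156.9749 rad/s
omega_joint = omega_motor / 14 = 11.2125 rad/s
v = omega_joint * r = 11.2125 * 3.9
= 43.7287 m/s


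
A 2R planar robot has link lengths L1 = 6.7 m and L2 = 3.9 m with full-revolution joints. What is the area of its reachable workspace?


r_max = L1 + L2 = 10.6 m
r_min = |L1 - L2| = 2.8 m
Area = pi*(r_max^2 - r_min^2)
= pi*(112.36 - 7.84)
= pi * 104.52
= 328.3593 m^2


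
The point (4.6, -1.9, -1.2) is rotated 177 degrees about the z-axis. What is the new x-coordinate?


Rotation about z-axis: x' = x*cos(theta) - y*sin(theta)
= 4.6 * -0.9986 - -1.9 * 0.0523
= -4.4943


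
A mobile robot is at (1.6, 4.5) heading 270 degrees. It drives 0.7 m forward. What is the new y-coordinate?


y_new = y0 + d*sin(theta)
= 4.5 + 0.7*sin(270)
= 4.5 + -0.7
= 3.8


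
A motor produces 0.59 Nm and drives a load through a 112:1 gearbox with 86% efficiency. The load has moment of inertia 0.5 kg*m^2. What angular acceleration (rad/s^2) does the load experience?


tau_out = tau_motor * N * eta
= 0.59 * 112 * 0.86 = 56.8288 Nm
alpha = tau_out / I = 56.8288 / 0.5
= 113.6576 rad/s^2


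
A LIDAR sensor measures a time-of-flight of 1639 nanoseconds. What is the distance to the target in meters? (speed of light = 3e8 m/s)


tof = 1639 ns = 1.639e-06 s
dist = c * tof / 2
= 3e8 * 1.639e-06 / 2
= 245.85 m


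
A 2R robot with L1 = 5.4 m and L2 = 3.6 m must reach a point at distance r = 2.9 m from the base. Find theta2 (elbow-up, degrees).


cos(theta2) = (r^2 - L1^2 - L2^2) / (2*L1*L2)
cos(theta2) = (8.41 - 29.16 - 12.96) / 38.88
cos(theta2) = -0.867027
theta2 = 150.1149 degrees


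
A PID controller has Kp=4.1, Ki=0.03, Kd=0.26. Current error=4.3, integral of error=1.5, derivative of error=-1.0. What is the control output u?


u = Kp*e + Ki*int(e) + Kd*de/dt
= 4.1*4.3 + 0.03*1.5 + 0.26*(-1.0)
= 17.63 + 0.045 + -0.26
= 17.415


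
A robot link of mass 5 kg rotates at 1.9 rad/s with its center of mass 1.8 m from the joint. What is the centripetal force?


F = m * omega^2 * r
= 5 * 1.9^2 * 1.8
= 5 * 3.61 * 1.8
= 32.49 N


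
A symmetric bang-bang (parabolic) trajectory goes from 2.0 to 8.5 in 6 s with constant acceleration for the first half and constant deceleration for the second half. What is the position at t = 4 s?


Symmetric rest-to-rest: each phase covers (pf-p0)/2 in time T/2. 0.5*a*(T/2)^2 = (pf-p0)/2 => a = 4*(pf-p0)/T^2
a = 4*(8.5-2.0)/6^2 = 0.7222
t = 4 is in the deceleration phase (t > T/2).
p = pf - 0.5*a*(T-t)^2 = 8.5 - 0.5*0.7222*2^2
= 7.0556


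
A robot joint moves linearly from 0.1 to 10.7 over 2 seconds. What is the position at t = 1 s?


s = t/T = 1/2 = 0.5
p(t) = p0 + (pf-p0)*s
= 0.1 + (10.7 - 0.1) * 0.5
= 5.4


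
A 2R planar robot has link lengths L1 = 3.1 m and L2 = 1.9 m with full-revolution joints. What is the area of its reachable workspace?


r_max = L1 + L2 = 5.0 m
r_min = |L1 - L2| = 1.2 m
Area = pi*(r_max^2 - r_min^2)
= pi*(25.0 - 1.44)
= pi * 23.56
= 74.0159 m^2


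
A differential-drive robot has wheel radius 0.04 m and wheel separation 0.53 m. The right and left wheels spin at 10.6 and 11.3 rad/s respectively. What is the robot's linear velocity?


vR = r*wR = 0.04*10.6 = 0.424 m/s
vL = r*wL = 0.04*11.3 = 0.452 m/s
v = (vR+vL)/2 = 0.438 m/s
omega = (vR-vL)/L = -0.0528 rad/s
linear velocity = 0.438 m/s


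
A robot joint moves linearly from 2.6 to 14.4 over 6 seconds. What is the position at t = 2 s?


s = t/T = 2/6 = 0.3333
p(t) = p0 + (pf-p0)*s
= 2.6 + (14.4 - 2.6) * 0.3333
= 6.5333


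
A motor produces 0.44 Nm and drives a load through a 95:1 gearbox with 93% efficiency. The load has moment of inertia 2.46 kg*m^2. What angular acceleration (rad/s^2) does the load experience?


tau_out = tau_motor * N * eta
= 0.44 * 95 * 0.93 = 38.874 Nm
alpha = tau_out / I = 38.874 / 2.46
= 15.8024 rad/s^2


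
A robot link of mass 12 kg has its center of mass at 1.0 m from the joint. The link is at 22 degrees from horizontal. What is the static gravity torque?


tau = m*g*L*cos(angle)
= 12 * 9.81 * 1.0 * cos(22 deg)
= 12 * 9.81 * 1.0 * 0.9272
= 109.1481 Nm


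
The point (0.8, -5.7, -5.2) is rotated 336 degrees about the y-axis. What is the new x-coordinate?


Rotation about y-axis: x' = x*cos(theta) + z*sin(theta)
= 0.8 * 0.9135 + -5.2 * -0.4067
= 2.8459


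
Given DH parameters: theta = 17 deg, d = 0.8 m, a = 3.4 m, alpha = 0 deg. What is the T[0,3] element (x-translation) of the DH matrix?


T[0,3] = a * cos(theta)
= 3.4 * cos(17 deg)
= 3.4 * 0.9563
= 3.2514


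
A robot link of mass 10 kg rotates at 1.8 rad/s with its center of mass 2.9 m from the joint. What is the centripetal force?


F = m * omega^2 * r
= 10 * 1.8^2 * 2.9
= 10 * 3.24 * 2.9
= 93.96 N


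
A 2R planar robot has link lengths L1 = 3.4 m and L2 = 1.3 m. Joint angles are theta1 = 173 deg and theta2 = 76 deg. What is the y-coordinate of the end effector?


Convert angles to radians: theta1 = 3.0194, theta2 = 1.3265
y = L1*sin(theta1) + L2*sin(theta1+theta2)
y = 0.4144 + -1.2137
y = -0.7993


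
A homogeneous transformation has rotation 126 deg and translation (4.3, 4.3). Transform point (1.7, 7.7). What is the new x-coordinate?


x' = cos(theta)*px - sin(theta)*py + tx
= -0.5878*1.7 - 0.809*7.7 + 4.3
= -2.9287


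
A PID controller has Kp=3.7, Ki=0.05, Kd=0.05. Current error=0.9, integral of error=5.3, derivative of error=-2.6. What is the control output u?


u = Kp*e + Ki*int(e) + Kd*de/dt
= 3.7*0.9 + 0.05*5.3 + 0.05*(-2.6)
= 3.33 + 0.265 + -0.13
= 3.465


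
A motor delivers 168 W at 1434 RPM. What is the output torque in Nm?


omega = 1434 * 2*pi/60 = 150.1681 rad/s
tau = P / omega = 168 / 150.1681
= 1.1187 Nm


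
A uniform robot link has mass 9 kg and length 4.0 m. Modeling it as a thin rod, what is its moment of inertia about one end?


I = (1/3) * m * L^2
= (1/3) * 9 * 4.0^2
= 0.333333 * 9 * 16.0
= 48.0 kg*m^2


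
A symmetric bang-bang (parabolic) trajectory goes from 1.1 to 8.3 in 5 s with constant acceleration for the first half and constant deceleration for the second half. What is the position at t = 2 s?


Symmetric rest-to-rest: each phase covers (pf-p0)/2 in time T/2. 0.5*a*(T/2)^2 = (pf-p0)/2 => a = 4*(pf-p0)/T^2
a = 4*(8.3-1.1)/5^2 = 1.152
t = 2 is in the acceleration phase (t <= T/2).
p = p0 + 0.5*a*t^2 = 1.1 + 0.5*1.152*2^2
= 3.404


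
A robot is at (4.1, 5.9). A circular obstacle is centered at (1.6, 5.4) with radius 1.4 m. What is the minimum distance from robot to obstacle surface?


center_dist = sqrt((4.1-1.6)^2 + (5.9-5.4)^2)
= sqrt(6.25 + 0.25)
= 2.5495
min_dist = center_dist - radius = 2.5495 - 1.4 = 1.1495 m


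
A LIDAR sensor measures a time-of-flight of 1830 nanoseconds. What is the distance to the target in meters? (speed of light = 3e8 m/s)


tof = 1830 ns = 1.83e-06 s
dist = c * tof / 2
= 3e8 * 1.83e-06 / 2
= 274.5 m


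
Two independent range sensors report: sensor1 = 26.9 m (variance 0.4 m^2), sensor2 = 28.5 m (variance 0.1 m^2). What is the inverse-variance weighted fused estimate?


w1 = (1/var1) / (1/var1 + 1/var2)
   = 2.5 / (2.5 + 10.0) = 0.2
w2 = 1 - w1 = 0.8
fused = w1*s1 + w2*s2 = 5.38 + 22.8
= 28.18 m


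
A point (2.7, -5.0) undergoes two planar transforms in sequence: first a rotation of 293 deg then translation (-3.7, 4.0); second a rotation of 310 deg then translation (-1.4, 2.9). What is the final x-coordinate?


After transform 1:
x1 = cos(293)*2.7 - sin(293)*-5.0 + -3.7 = -7.2476
y1 = sin(293)*2.7 + cos(293)*-5.0 + 4.0 = -0.439
After transform 2:
x2 = cos(310)*-7.2476 - sin(310)*-0.439 + -1.4
= -6.3949


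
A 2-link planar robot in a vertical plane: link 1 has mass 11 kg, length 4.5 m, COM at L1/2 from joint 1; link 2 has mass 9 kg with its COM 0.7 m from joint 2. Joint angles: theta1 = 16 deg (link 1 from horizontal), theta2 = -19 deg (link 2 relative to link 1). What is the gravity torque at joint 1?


Horizontal distance from joint 1 to link-1 COM:
  x_c1 = (L1/2)*cos(t1) = 2.25 * 0.9613 = 2.1628 m
Horizontal distance from joint 1 to link-2 COM:
  x_c2 = L1*cos(t1) + Lc2*cos(t1+t2)
       = 4.5*0.9613 + 0.7*0.9986 = 5.0247 m
tau1 = m1*g*x_c1 + m2*g*x_c2
     = 11*9.81*2.1628 + 9*9.81*5.0247
     = 233.3919 + 443.6324
     = 677.0243 Nm


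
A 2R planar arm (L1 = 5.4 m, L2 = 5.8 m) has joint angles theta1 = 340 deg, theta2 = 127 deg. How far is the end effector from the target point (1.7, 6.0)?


End effector via forward kinematics:
x = L1*cos(t1) + L2*cos(t1+t2) = 3.3786
y = L1*sin(t1) + L2*sin(t1+t2) = 3.6997
Distance to target:
d = sqrt((1.7 - 3.3786)^2 + (6.0 - 3.6997)^2)
= sqrt(2.8176 + 5.2916)
= 2.8477 m


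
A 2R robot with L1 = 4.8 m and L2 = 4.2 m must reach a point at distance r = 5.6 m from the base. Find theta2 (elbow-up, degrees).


cos(theta2) = (r^2 - L1^2 - L2^2) / (2*L1*L2)
cos(theta2) = (31.36 - 23.04 - 17.64) / 40.32
cos(theta2) = -0.231151
theta2 = 103.3648 degrees


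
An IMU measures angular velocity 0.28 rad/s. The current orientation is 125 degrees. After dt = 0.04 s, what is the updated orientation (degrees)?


delta_theta = w * dt = 0.28 * 0.04 = 0.0112 rad
= 0.6417 deg
theta_new = 125 + 0.6417 = 125.6417 deg


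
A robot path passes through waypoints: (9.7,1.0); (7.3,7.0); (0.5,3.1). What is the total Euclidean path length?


Segment lengths:
  seg1 = sqrt((-2.4)^2 + (6.0)^2) = 6.4622
  seg2 = sqrt((-6.8)^2 + (-3.9)^2) = 7.839
Total = 14.3012


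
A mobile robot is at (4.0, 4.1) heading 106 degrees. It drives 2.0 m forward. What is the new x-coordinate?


x_new = x0 + d*cos(theta)
= 4.0 + 2.0*cos(106)
= 4.0 + -0.5513
= 3.4487


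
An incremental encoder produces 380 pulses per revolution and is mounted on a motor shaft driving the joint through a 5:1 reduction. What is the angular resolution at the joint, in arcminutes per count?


counts per rev = 380
effective counts at joint = 380 * 5 = 1900
resolution = 360*60 / 1900
= 11.3684 arcmin/count
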